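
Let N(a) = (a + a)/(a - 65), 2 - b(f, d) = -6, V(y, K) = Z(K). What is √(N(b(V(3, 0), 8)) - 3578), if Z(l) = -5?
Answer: I*√11625834/57 ≈ 59.819*I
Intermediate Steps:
V(y, K) = -5
b(f, d) = 8 (b(f, d) = 2 - 1*(-6) = 2 + 6 = 8)
N(a) = 2*a/(-65 + a) (N(a) = (2*a)/(-65 + a) = 2*a/(-65 + a))
√(N(b(V(3, 0), 8)) - 3578) = √(2*8/(-65 + 8) - 3578) = √(2*8/(-57) - 3578) = √(2*8*(-1/57) - 3578) = √(-16/57 - 3578) = √(-203962/57) = I*√11625834/57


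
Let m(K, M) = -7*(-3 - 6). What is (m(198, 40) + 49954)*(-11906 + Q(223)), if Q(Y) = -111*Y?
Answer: -1833573203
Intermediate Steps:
m(K, M) = 63 (m(K, M) = -7*(-9) = 63)
(m(198, 40) + 49954)*(-11906 + Q(223)) = (63 + 49954)*(-11906 - 111*223) = 50017*(-11906 - 24753) = 50017*(-36659) = -1833573203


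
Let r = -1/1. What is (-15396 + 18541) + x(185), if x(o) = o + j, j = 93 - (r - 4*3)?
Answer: 3436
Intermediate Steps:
r = -1 (r = -1*1 = -1)
j = 106 (j = 93 - (-1 - 4*3) = 93 - (-1 - 12) = 93 - 1*(-13) = 93 + 13 = 106)
x(o) = 106 + o (x(o) = o + 106 = 106 + o)
(-15396 + 18541) + x(185) = (-15396 + 18541) + (106 + 185) = 3145 + 291 = 3436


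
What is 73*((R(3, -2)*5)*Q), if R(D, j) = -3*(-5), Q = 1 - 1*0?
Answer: 5475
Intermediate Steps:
Q = 1 (Q = 1 + 0 = 1)
R(D, j) = 15
73*((R(3, -2)*5)*Q) = 73*((15*5)*1) = 73*(75*1) = 73*75 = 5475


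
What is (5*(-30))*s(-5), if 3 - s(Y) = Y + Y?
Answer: -1950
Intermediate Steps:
s(Y) = 3 - 2*Y (s(Y) = 3 - (Y + Y) = 3 - 2*Y)
(5*(-30))*s(-5) = (5*(-30))*(3 - 2*(-5)) = -150*(3 + 10) = -150*13 = -1950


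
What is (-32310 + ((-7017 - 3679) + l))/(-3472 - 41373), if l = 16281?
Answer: 5345/8969 ≈ 0.59594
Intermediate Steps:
(-32310 + ((-7017 - 3679) + l))/(-3472 - 41373) = (-32310 + ((-7017 - 3679) + 16281))/(-3472 - 41373) = (-32310 + (-10696 + 16281))/(-44845) = (-32310 + 5585)*(-1/44845) = -26725*(-1/44845) = 5345/8969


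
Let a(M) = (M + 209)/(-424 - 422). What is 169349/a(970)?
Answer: -15918806/131 ≈ -1.2152e+5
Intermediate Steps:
a(M) = -209/846 - M/846 (a(M) = (209 + M)/(-846) = (209 + M)*(-1/846) = -209/846 - M/846)
169349/a(970) = 169349/(-209/846 - 1/846*970) = 169349/(-209/846 - 485/423) = 169349/(-131/94) = 169349*(-94/131) = -15918806/131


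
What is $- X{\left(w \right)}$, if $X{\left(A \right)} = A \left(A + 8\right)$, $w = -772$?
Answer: $-589808$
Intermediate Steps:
$X{\left(A \right)} = A \left(8 + A\right)$
$- X{\left(w \right)} = - \left(-772\right) \left(8 - 772\right) = - \left(-772\right) \left(-764\right) = \left(-1\right) 589808 = -589808$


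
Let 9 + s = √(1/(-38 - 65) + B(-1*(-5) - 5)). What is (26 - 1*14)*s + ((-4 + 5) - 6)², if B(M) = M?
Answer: -83 + 12*I*√103/103 ≈ -83.0 + 1.1824*I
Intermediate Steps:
s = -9 + I*√103/103 (s = -9 + √(1/(-38 - 65) + (-1*(-5) - 5)) = -9 + √(1/(-103) + (5 - 5)) = -9 + √(-1/103 + 0) = -9 + √(-1/103) = -9 + I*√103/103 ≈ -9.0 + 0.098533*I)
(26 - 1*14)*s + ((-4 + 5) - 6)² = (26 - 1*14)*(-9 + I*√103/103) + ((-4 + 5) - 6)² = (26 - 14)*(-9 + I*√103/103) + (1 - 6)² = 12*(-9 + I*√103/103) + (-5)² = (-108 + 12*I*√103/103) + 25 = -83 + 12*I*√103/103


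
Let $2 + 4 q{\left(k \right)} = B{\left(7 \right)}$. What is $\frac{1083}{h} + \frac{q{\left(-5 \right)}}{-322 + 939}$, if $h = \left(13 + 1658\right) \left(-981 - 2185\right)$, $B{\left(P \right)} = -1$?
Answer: $- \frac{3090667}{2176112108} \approx -0.0014203$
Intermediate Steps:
$q{\left(k \right)} = - \frac{3}{4}$ ($q{\left(k \right)} = - \frac{1}{2} + \frac{1}{4} \left(-1\right) = - \frac{1}{2} - \frac{1}{4} = - \frac{3}{4}$)
$h = -5290386$ ($h = 1671 \left(-3166\right) = -5290386$)
$\frac{1083}{h} + \frac{q{\left(-5 \right)}}{-322 + 939} = \frac{1083}{-5290386} - \frac{3}{4 \left(-322 + 939\right)} = 1083 \left(- \frac{1}{5290386}\right) - \frac{3}{4 \cdot 617} = - \frac{361}{1763462} - \frac{3}{2468} = - \frac{3090667}{2176112108}$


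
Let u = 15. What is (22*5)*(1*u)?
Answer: 1650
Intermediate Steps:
(22*5)*(1*u) = (22*5)*(1*15) = 110*15 = 1650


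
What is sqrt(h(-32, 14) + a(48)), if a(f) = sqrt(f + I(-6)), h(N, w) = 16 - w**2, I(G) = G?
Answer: sqrt(-180 + sqrt(42)) ≈ 13.173*I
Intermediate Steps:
a(f) = sqrt(-6 + f) (a(f) = sqrt(f - 6) = sqrt(-6 + f))
sqrt(h(-32, 14) + a(48)) = sqrt((16 - 1*14**2) + sqrt(-6 + 48)) = sqrt((16 - 1*196) + sqrt(42)) = sqrt((16 - 196) + sqrt(42)) = sqrt(-180 + sqrt(42))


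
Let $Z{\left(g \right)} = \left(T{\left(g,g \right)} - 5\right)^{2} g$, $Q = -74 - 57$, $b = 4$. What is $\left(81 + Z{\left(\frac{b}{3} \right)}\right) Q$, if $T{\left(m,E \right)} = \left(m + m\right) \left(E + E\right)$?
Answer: $- \frac{2767637}{243} \approx -11389.0$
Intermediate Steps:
$T{\left(m,E \right)} = 4 E m$ ($T{\left(m,E \right)} = 2 m 2 E = 4 E m$)
$Q = -131$ ($Q = -74 - 57 = -131$)
$Z{\left(g \right)} = g \left(-5 + 4 g^{2}\right)^{2}$ ($Z{\left(g \right)} = \left(4 g g - 5\right)^{2} g = \left(4 g^{2} - 5\right)^{2} g = \left(-5 + 4 g^{2}\right)^{2} g = g \left(-5 + 4 g^{2}\right)^{2}$)
$\left(81 + Z{\left(\frac{b}{3} \right)}\right) Q = \left(81 + \frac{4}{3} \left(-5 + 4 \left(\frac{4}{3}\right)^{2}\right)^{2}\right) \left(-131\right) = \left(81 + 4 \cdot \frac{1}{3} \left(-5 + 4 \left(4 \cdot \frac{1}{3}\right)^{2}\right)^{2}\right) \left(-131\right) = \left(81 + \frac{4 \left(-5 + 4 \left(\frac{4}{3}\right)^{2}\right)^{2}}{3}\right) \left(-131\right) = \left(81 + \frac{4 \left(-5 + 4 \cdot \frac{16}{9}\right)^{2}}{3}\right) \left(-131\right) = \left(81 + \frac{4 \left(-5 + \frac{64}{9}\right)^{2}}{3}\right) \left(-131\right) = \left(81 + \frac{4 \left(\frac{19}{9}\right)^{2}}{3}\right) \left(-131\right) = \left(81 + \frac{4}{3} \cdot \frac{361}{81}\right) \left(-131\right) = \left(81 + \frac{1444}{243}\right) \left(-131\right) = \frac{21127}{243} \left(-131\right) = - \frac{2767637}{243}$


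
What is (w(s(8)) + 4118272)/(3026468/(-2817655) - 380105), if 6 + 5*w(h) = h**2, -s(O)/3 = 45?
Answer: -11614136663449/1071007780243 ≈ -10.844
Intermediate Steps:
s(O) = -135 (s(O) = -3*45 = -135)
w(h) = -6/5 + h**2/5
(w(s(8)) + 4118272)/(3026468/(-2817655) - 380105) = ((-6/5 + (1/5)*(-135)**2) + 4118272)/(3026468/(-2817655) - 380105) = ((-6/5 + (1/5)*18225) + 4118272)/(3026468*(-1/2817655) - 380105) = ((-6/5 + 3645) + 4118272)/(-3026468/2817655 - 380105) = (18219/5 + 4118272)/(-1071007780243/2817655) = (20609579/5)*(-2817655/1071007780243) = -11614136663449/1071007780243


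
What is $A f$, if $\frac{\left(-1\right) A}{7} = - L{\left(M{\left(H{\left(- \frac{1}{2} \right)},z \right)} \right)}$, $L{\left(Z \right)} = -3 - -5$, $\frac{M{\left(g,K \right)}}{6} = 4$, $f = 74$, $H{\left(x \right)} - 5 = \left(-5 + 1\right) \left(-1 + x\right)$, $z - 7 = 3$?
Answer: $1036$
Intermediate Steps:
$z = 10$ ($z = 7 + 3 = 10$)
$H{\left(x \right)} = 9 - 4 x$ ($H{\left(x \right)} = 5 + \left(-5 + 1\right) \left(-1 + x\right) = 5 - 4 \left(-1 + x\right) = 5 - \left(-4 + 4 x\right) = 9 - 4 x$)
$M{\left(g,K \right)} = 24$ ($M{\left(g,K \right)} = 6 \cdot 4 = 24$)
$L{\left(Z \right)} = 2$ ($L{\left(Z \right)} = -3 + 5 = 2$)
$A = 14$ ($A = - 7 \left(\left(-1\right) 2\right) = \left(-7\right) \left(-2\right) = 14$)
$A f = 14 \cdot 74 = 1036$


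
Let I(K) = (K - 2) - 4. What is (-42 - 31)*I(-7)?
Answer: 949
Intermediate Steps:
I(K) = -6 + K (I(K) = (-2 + K) - 4 = -6 + K)
(-42 - 31)*I(-7) = (-42 - 31)*(-6 - 7) = -73*(-13) = 949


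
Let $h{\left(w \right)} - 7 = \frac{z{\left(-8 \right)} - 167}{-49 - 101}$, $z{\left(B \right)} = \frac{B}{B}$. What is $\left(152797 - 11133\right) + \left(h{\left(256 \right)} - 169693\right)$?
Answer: $- \frac{2101567}{75} \approx -28021.0$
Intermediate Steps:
$z{\left(B \right)} = 1$
$h{\left(w \right)} = \frac{608}{75}$ ($h{\left(w \right)} = 7 + \frac{1 - 167}{-49 - 101} = 7 - \frac{166}{-150} = 7 - - \frac{83}{75} = 7 + \frac{83}{75} = \frac{608}{75}$)
$\left(152797 - 11133\right) + \left(h{\left(256 \right)} - 169693\right) = \left(152797 - 11133\right) + \left(\frac{608}{75} - 169693\right) = 141664 + \left(\frac{608}{75} - 169693\right) = 141664 - \frac{12726367}{75} = - \frac{2101567}{75}$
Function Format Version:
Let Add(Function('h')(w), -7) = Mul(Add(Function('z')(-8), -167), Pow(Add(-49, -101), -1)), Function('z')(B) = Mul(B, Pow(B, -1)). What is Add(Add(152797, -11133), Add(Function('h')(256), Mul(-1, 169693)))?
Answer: Rational(-2101567, 75) ≈ -28021.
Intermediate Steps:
Function('z')(B) = 1
Function('h')(w) = Rational(608, 75) (Function('h')(w) = Add(7, Mul(Add(1, -167), Pow(Add(-49, -101), -1))) = Add(7, Mul(-166, Pow(-150, -1))) = Add(7, Mul(-166, Rational(-1, 150))) = Add(7, Rational(83, 75)) = Rational(608, 75))
Add(Add(152797, -11133), Add(Function('h')(256), Mul(-1, 169693))) = Add(Add(152797, -11133), Add(Rational(608, 75), Mul(-1, 169693))) = Add(141664, Add(Rational(608, 75), -169693)) = Add(141664, Rational(-12726367, 75)) = Rational(-2101567, 75)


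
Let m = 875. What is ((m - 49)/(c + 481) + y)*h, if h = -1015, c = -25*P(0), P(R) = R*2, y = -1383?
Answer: 674362955/481 ≈ 1.4020e+6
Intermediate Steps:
P(R) = 2*R
c = 0 (c = -50*0 = -25*0 = 0)
((m - 49)/(c + 481) + y)*h = ((875 - 49)/(0 + 481) - 1383)*(-1015) = (826/481 - 1383)*(-1015) = -664397/481*(-1015) = 674362955/481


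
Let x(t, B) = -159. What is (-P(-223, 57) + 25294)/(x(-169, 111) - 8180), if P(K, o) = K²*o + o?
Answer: 2809316/8339 ≈ 336.89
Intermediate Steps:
P(K, o) = o + o*K² (P(K, o) = o*K² + o = o + o*K²)
(-P(-223, 57) + 25294)/(x(-169, 111) - 8180) = (-57*(1 + (-223)²) + 25294)/(-159 - 8180) = (-57*(1 + 49729) + 25294)/(-8339) = (-57*49730 + 25294)*(-1/8339) = (-1*2834610 + 25294)*(-1/8339) = (-2834610 + 25294)*(-1/8339) = -2809316*(-1/8339) = 2809316/8339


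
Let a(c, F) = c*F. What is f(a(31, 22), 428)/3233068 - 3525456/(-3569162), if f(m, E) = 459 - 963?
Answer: 1424530015170/1442417931127 ≈ 0.98760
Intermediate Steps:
a(c, F) = F*c
f(m, E) = -504
f(a(31, 22), 428)/3233068 - 3525456/(-3569162) = -504/3233068 - 3525456/(-3569162) = -504*1/3233068 - 3525456*(-1/3569162) = -126/808267 + 1762728/1784581 = 1424530015170/1442417931127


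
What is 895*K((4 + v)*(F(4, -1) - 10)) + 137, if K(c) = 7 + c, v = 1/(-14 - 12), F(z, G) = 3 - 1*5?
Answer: -469884/13 ≈ -36145.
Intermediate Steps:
F(z, G) = -2 (F(z, G) = 3 - 5 = -2)
v = -1/26 (v = 1/(-26) = -1/26 ≈ -0.038462)
895*K((4 + v)*(F(4, -1) - 10)) + 137 = 895*(7 + (4 - 1/26)*(-2 - 10)) + 137 = 895*(7 + (103/26)*(-12)) + 137 = 895*(7 - 618/13) + 137 = 895*(-527/13) + 137 = -471665/13 + 137 = -469884/13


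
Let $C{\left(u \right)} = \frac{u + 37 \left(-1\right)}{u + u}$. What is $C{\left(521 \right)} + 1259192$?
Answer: $\frac{656039274}{521} \approx 1.2592 \cdot 10^{6}$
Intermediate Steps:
$C{\left(u \right)} = \frac{-37 + u}{2 u}$ ($C{\left(u \right)} = \frac{u - 37}{2 u} = \left(-37 + u\right) \frac{1}{2 u} = \frac{-37 + u}{2 u}$)
$C{\left(521 \right)} + 1259192 = \frac{-37 + 521}{2 \cdot 521} + 1259192 = \frac{1}{2} \cdot \frac{1}{521} \cdot 484 + 1259192 = \frac{242}{521} + 1259192 = \frac{656039274}{521}$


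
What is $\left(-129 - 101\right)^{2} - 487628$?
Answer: $-434728$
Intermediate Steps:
$\left(-129 - 101\right)^{2} - 487628 = \left(-230\right)^{2} - 487628 = 52900 - 487628 = -434728$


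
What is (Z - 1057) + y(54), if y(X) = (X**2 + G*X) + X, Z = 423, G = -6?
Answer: 2012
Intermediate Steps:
y(X) = X**2 - 5*X (y(X) = (X**2 - 6*X) + X = X**2 - 5*X)
(Z - 1057) + y(54) = (423 - 1057) + 54*(-5 + 54) = -634 + 54*49 = -634 + 2646 = 2012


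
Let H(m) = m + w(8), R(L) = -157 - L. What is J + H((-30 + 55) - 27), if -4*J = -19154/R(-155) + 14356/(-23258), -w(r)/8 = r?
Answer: -114433811/46516 ≈ -2460.1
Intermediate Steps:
w(r) = -8*r
J = -111363755/46516 (J = -(-19154/(-157 - 1*(-155)) + 14356/(-23258))/4 = -(-19154/(-157 + 155) + 14356*(-1/23258))/4 = -(-19154/(-2) - 7178/11629)/4 = -(-19154*(-½) - 7178/11629)/4 = -(9577 - 7178/11629)/4 = -¼*111363755/11629 = -111363755/46516 ≈ -2394.1)
H(m) = -64 + m (H(m) = m - 8*8 = m - 64 = -64 + m)
J + H((-30 + 55) - 27) = -111363755/46516 + (-64 + ((-30 + 55) - 27)) = -111363755/46516 + (-64 + (25 - 27)) = -111363755/46516 + (-64 - 2) = -111363755/46516 - 66 = -114433811/46516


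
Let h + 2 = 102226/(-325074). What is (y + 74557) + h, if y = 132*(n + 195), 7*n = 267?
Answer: 119839635142/1137759 ≈ 1.0533e+5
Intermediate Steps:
h = -376187/162537 (h = -2 + 102226/(-325074) = -2 + 102226*(-1/325074) = -2 - 51113/162537 = -376187/162537 ≈ -2.3145)
n = 267/7 (n = (⅐)*267 = 267/7 ≈ 38.143)
y = 215424/7 (y = 132*(267/7 + 195) = 132*(1632/7) = 215424/7 ≈ 30775.)
(y + 74557) + h = (215424/7 + 74557) - 376187/162537 = 737323/7 - 376187/162537 = 119839635142/1137759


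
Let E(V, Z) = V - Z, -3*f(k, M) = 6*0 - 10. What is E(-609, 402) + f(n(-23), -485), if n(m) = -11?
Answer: -3023/3 ≈ -1007.7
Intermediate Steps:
f(k, M) = 10/3 (f(k, M) = -(6*0 - 10)/3 = -(0 - 10)/3 = -1/3*(-10) = 10/3)
E(-609, 402) + f(n(-23), -485) = (-609 - 1*402) + 10/3 = (-609 - 402) + 10/3 = -1011 + 10/3 = -3023/3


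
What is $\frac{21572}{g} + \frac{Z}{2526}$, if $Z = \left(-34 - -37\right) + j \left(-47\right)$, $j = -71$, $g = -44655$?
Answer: $\frac{15776138}{18799755} \approx 0.83917$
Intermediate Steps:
$Z = 3340$ ($Z = \left(-34 - -37\right) - -3337 = \left(-34 + 37\right) + 3337 = 3 + 3337 = 3340$)
$\frac{21572}{g} + \frac{Z}{2526} = \frac{21572}{-44655} + \frac{3340}{2526} = 21572 \left(- \frac{1}{44655}\right) + 3340 \cdot \frac{1}{2526} = - \frac{21572}{44655} + \frac{1670}{1263} = \frac{15776138}{18799755}$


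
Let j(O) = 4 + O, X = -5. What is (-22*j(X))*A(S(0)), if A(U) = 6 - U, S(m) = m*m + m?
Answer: 132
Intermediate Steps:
S(m) = m + m² (S(m) = m² + m = m + m²)
(-22*j(X))*A(S(0)) = (-22*(4 - 5))*(6 - 0*(1 + 0)) = (-22*(-1))*(6 - 0) = 22*(6 - 1*0) = 22*(6 + 0) = 22*6 = 132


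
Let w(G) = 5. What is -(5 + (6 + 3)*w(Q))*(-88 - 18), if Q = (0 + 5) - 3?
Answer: 5300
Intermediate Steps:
Q = 2 (Q = 5 - 3 = 2)
-(5 + (6 + 3)*w(Q))*(-88 - 18) = -(5 + (6 + 3)*5)*(-88 - 18) = -(5 + 9*5)*(-106) = -(5 + 45)*(-106) = -50*(-106) = -1*(-5300) = 5300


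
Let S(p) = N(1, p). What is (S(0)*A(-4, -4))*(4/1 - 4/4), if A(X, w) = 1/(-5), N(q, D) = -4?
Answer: 12/5 ≈ 2.4000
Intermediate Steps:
S(p) = -4
A(X, w) = -1/5
(S(0)*A(-4, -4))*(4/1 - 4/4) = (-4*(-1/5))*(4/1 - 4/4) = 4*(4*1 - 4*1/4)/5 = 4*(4 - 1)/5 = (4/5)*3 = 12/5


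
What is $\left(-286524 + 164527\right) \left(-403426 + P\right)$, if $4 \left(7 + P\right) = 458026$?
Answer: $\frac{70496332441}{2} \approx 3.5248 \cdot 10^{10}$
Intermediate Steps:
$P = \frac{228999}{2}$ ($P = -7 + \frac{1}{4} \cdot 458026 = -7 + \frac{229013}{2} = \frac{228999}{2} \approx 1.145 \cdot 10^{5}$)
$\left(-286524 + 164527\right) \left(-403426 + P\right) = \left(-286524 + 164527\right) \left(-403426 + \frac{228999}{2}\right) = \left(-121997\right) \left(- \frac{577853}{2}\right) = \frac{70496332441}{2}$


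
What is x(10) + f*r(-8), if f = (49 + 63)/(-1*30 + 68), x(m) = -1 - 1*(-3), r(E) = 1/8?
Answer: 45/19 ≈ 2.3684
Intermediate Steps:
r(E) = ⅛
x(m) = 2 (x(m) = -1 + 3 = 2)
f = 56/19 (f = 112/(-30 + 68) = 112/38 = 112*(1/38) = 56/19 ≈ 2.9474)
x(10) + f*r(-8) = 2 + (56/19)*(⅛) = 2 + 7/19 = 45/19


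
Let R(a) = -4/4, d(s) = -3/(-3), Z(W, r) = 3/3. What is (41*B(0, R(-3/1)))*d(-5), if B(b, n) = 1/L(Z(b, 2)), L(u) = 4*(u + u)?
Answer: 41/8 ≈ 5.1250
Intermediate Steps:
Z(W, r) = 1 (Z(W, r) = 3*(⅓) = 1)
L(u) = 8*u (L(u) = 4*(2*u) = 8*u)
d(s) = 1 (d(s) = -3*(-⅓) = 1)
R(a) = -1 (R(a) = -4*¼ = -1)
B(b, n) = ⅛ (B(b, n) = 1/(8*1) = 1/8 = ⅛)
(41*B(0, R(-3/1)))*d(-5) = (41*(⅛))*1 = (41/8)*1 = 41/8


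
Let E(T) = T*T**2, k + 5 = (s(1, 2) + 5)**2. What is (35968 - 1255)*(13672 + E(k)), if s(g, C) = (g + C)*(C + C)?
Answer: 795621126888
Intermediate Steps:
s(g, C) = 2*C*(C + g) (s(g, C) = (C + g)*(2*C) = 2*C*(C + g))
k = 284 (k = -5 + (2*2*(2 + 1) + 5)**2 = -5 + (2*2*3 + 5)**2 = -5 + (12 + 5)**2 = -5 + 17**2 = -5 + 289 = 284)
E(T) = T**3
(35968 - 1255)*(13672 + E(k)) = (35968 - 1255)*(13672 + 284**3) = 34713*(13672 + 22906304) = 34713*22919976 = 795621126888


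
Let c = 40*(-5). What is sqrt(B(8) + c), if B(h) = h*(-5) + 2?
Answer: I*sqrt(238) ≈ 15.427*I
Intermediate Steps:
B(h) = 2 - 5*h (B(h) = -5*h + 2 = 2 - 5*h)
c = -200
sqrt(B(8) + c) = sqrt((2 - 5*8) - 200) = sqrt((2 - 40) - 200) = sqrt(-38 - 200) = sqrt(-238) = I*sqrt(238)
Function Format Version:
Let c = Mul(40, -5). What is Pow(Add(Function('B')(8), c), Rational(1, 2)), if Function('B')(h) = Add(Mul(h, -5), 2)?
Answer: Mul(I, Pow(238, Rational(1, 2))) ≈ Mul(15.427, I)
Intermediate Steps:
Function('B')(h) = Add(2, Mul(-5, h)) (Function('B')(h) = Add(Mul(-5, h), 2) = Add(2, Mul(-5, h)))
c = -200
Pow(Add(Function('B')(8), c), Rational(1, 2)) = Pow(Add(Add(2, Mul(-5, 8)), -200), Rational(1, 2)) = Pow(Add(Add(2, -40), -200), Rational(1, 2)) = Pow(Add(-38, -200), Rational(1, 2)) = Pow(-238, Rational(1, 2)) = Mul(I, Pow(238, Rational(1, 2)))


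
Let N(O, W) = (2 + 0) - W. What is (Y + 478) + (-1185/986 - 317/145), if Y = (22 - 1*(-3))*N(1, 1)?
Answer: 2463087/4930 ≈ 499.61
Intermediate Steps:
N(O, W) = 2 - W
Y = 25 (Y = (22 - 1*(-3))*(2 - 1*1) = (22 + 3)*(2 - 1) = 25*1 = 25)
(Y + 478) + (-1185/986 - 317/145) = (25 + 478) + (-1185/986 - 317/145) = 503 + (-1185*1/986 - 317*1/145) = 503 + (-1185/986 - 317/145) = 503 - 16703/4930 = 2463087/4930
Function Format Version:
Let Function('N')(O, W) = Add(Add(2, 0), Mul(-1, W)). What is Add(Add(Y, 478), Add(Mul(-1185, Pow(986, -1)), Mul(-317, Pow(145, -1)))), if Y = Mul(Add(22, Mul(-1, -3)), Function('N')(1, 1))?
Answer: Rational(2463087, 4930) ≈ 499.61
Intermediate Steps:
Function('N')(O, W) = Add(2, Mul(-1, W))
Y = 25 (Y = Mul(Add(22, Mul(-1, -3)), Add(2, Mul(-1, 1))) = Mul(Add(22, 3), Add(2, -1)) = Mul(25, 1) = 25)
Add(Add(Y, 478), Add(Mul(-1185, Pow(986, -1)), Mul(-317, Pow(145, -1)))) = Add(Add(25, 478), Add(Mul(-1185, Pow(986, -1)), Mul(-317, Pow(145, -1)))) = Add(503, Add(Mul(-1185, Rational(1, 986)), Mul(-317, Rational(1, 145)))) = Add(503, Add(Rational(-1185, 986), Rational(-317, 145))) = Add(503, Rational(-16703, 4930)) = Rational(2463087, 4930)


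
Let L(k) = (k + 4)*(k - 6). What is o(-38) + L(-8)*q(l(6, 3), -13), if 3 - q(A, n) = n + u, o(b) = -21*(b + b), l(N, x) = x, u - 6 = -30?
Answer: 3836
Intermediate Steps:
u = -24 (u = 6 - 30 = -24)
L(k) = (-6 + k)*(4 + k) (L(k) = (4 + k)*(-6 + k) = (-6 + k)*(4 + k))
o(b) = -42*b
q(A, n) = 27 - n (q(A, n) = 3 - (n - 24) = 3 - (-24 + n) = 3 + (24 - n) = 27 - n)
o(-38) + L(-8)*q(l(6, 3), -13) = -42*(-38) + (-24 + (-8)**2 - 2*(-8))*(27 - 1*(-13)) = 1596 + (-24 + 64 + 16)*(27 + 13) = 1596 + 56*40 = 1596 + 2240 = 3836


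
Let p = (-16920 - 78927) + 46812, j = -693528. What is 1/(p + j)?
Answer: -1/742563 ≈ -1.3467e-6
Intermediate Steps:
p = -49035 (p = -95847 + 46812 = -49035)
1/(p + j) = 1/(-49035 - 693528) = 1/(-742563) = -1/742563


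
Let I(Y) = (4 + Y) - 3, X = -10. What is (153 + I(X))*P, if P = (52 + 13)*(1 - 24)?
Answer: -215280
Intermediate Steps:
P = -1495 (P = 65*(-23) = -1495)
I(Y) = 1 + Y
(153 + I(X))*P = (153 + (1 - 10))*(-1495) = (153 - 9)*(-1495) = 144*(-1495) = -215280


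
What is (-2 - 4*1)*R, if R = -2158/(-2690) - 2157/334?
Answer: 7622337/224615 ≈ 33.935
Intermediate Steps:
R = -2540779/449230 (R = -2158*(-1/2690) - 2157*1/334 = 1079/1345 - 2157/334 = -2540779/449230 ≈ -5.6559)
(-2 - 4*1)*R = (-2 - 4*1)*(-2540779/449230) = (-2 - 4)*(-2540779/449230) = -6*(-2540779/449230) = 7622337/224615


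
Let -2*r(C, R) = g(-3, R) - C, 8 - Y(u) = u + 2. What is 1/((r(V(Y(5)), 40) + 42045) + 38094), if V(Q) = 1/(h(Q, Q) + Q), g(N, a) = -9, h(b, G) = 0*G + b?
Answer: 4/320575 ≈ 1.2478e-5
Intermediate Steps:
h(b, G) = b (h(b, G) = 0 + b = b)
Y(u) = 6 - u (Y(u) = 8 - (u + 2) = 8 - (2 + u) = 8 + (-2 - u) = 6 - u)
V(Q) = 1/(2*Q) (V(Q) = 1/(Q + Q) = 1/(2*Q))
r(C, R) = 9/2 + C/2 (r(C, R) = -(-9 - C)/2 = 9/2 + C/2)
1/((r(V(Y(5)), 40) + 42045) + 38094) = 1/(((9/2 + (1/(2*(6 - 1*5)))/2) + 42045) + 38094) = 1/(((9/2 + (1/(2*(6 - 5)))/2) + 42045) + 38094) = 1/(((9/2 + ((½)/1)/2) + 42045) + 38094) = 1/(((9/2 + ((½)*1)/2) + 42045) + 38094) = 1/(((9/2 + (½)*(½)) + 42045) + 38094) = 1/(((9/2 + ¼) + 42045) + 38094) = 1/((19/4 + 42045) + 38094) = 1/(168199/4 + 38094) = 1/(320575/4) = 4/320575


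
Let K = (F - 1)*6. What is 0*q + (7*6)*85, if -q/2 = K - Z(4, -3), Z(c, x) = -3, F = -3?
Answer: 3570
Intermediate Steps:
K = -24 (K = (-3 - 1)*6 = -4*6 = -24)
q = 42 (q = -2*(-24 - 1*(-3)) = -2*(-24 + 3) = -2*(-21) = 42)
0*q + (7*6)*85 = 0*42 + (7*6)*85 = 0 + 42*85 = 0 + 3570 = 3570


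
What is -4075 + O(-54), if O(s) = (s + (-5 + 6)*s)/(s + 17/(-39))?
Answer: -8647013/2123 ≈ -4073.0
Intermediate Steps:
O(s) = 2*s/(-17/39 + s) (O(s) = (s + 1*s)/(s + 17*(-1/39)) = (s + s)/(s - 17/39) = (2*s)/(-17/39 + s) = 2*s/(-17/39 + s))
-4075 + O(-54) = -4075 + 78*(-54)/(-17 + 39*(-54)) = -4075 + 78*(-54)/(-17 - 2106) = -4075 + 78*(-54)/(-2123) = -4075 + 78*(-54)*(-1/2123) = -4075 + 4212/2123 = -8647013/2123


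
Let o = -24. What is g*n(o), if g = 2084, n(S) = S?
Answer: -50016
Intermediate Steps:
g*n(o) = 2084*(-24) = -50016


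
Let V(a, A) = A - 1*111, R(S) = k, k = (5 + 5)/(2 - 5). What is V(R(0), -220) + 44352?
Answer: 44021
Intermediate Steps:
k = -10/3 (k = 10/(-3) = 10*(-⅓) = -10/3 ≈ -3.3333)
R(S) = -10/3
V(a, A) = -111 + A (V(a, A) = A - 111 = -111 + A)
V(R(0), -220) + 44352 = (-111 - 220) + 44352 = -331 + 44352 = 44021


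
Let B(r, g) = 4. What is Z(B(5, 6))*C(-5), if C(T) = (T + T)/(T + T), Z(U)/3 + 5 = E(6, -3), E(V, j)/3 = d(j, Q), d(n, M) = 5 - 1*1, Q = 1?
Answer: 21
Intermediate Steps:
d(n, M) = 4 (d(n, M) = 5 - 1 = 4)
E(V, j) = 12 (E(V, j) = 3*4 = 12)
Z(U) = 21 (Z(U) = -15 + 3*12 = -15 + 36 = 21)
C(T) = 1 (C(T) = (2*T)/((2*T)) = (2*T)*(1/(2*T)) = 1)
Z(B(5, 6))*C(-5) = 21*1 = 21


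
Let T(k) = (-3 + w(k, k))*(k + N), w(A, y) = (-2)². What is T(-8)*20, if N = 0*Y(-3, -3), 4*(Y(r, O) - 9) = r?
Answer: -160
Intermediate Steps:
Y(r, O) = 9 + r/4
w(A, y) = 4
N = 0 (N = 0*(9 + (¼)*(-3)) = 0*(9 - ¾) = 0*(33/4) = 0)
T(k) = k (T(k) = (-3 + 4)*(k + 0) = 1*k = k)
T(-8)*20 = -8*20 = -160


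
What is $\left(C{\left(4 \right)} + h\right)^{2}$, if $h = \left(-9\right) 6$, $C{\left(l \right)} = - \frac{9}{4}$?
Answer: $\frac{50625}{16} \approx 3164.1$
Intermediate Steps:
$C{\left(l \right)} = - \frac{9}{4}$ ($C{\left(l \right)} = \left(-9\right) \frac{1}{4} = - \frac{9}{4}$)
$h = -54$
$\left(C{\left(4 \right)} + h\right)^{2} = \left(- \frac{9}{4} - 54\right)^{2} = \left(- \frac{225}{4}\right)^{2} = \frac{50625}{16}$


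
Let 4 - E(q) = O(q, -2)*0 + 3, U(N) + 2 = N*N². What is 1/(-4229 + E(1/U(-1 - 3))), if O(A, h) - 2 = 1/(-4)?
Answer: -1/4228 ≈ -0.00023652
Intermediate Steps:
O(A, h) = 7/4 (O(A, h) = 2 + 1/(-4) = 2 - ¼ = 7/4)
U(N) = -2 + N³ (U(N) = -2 + N*N² = -2 + N³)
E(q) = 1 (E(q) = 4 - ((7/4)*0 + 3) = 4 - (0 + 3) = 4 - 1*3 = 4 - 3 = 1)
1/(-4229 + E(1/U(-1 - 3))) = 1/(-4229 + 1) = 1/(-4228) = -1/4228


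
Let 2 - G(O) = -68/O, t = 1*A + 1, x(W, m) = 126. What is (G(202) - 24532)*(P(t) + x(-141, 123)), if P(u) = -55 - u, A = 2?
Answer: -168469728/101 ≈ -1.6680e+6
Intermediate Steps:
t = 3 (t = 1*2 + 1 = 2 + 1 = 3)
G(O) = 2 + 68/O (G(O) = 2 - (-68)/O = 2 + 68/O)
(G(202) - 24532)*(P(t) + x(-141, 123)) = ((2 + 68/202) - 24532)*((-55 - 1*3) + 126) = ((2 + 68*(1/202)) - 24532)*((-55 - 3) + 126) = ((2 + 34/101) - 24532)*(-58 + 126) = (236/101 - 24532)*68 = -2477496/101*68 = -168469728/101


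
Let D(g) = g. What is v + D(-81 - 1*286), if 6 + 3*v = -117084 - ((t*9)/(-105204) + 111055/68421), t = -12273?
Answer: -283592436810487/7198162884 ≈ -39398.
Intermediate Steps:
v = -280950711032059/7198162884 (v = -2 + (-117084 - (-12273*9/(-105204) + 111055/68421))/3 = -2 + (-117084 - (-110457*(-1/105204) + 111055*(1/68421)))/3 = -2 + (-117084 - (36819/35068 + 111055/68421))/3 = -2 + (-117084 - 1*6413669539/2399387628)/3 = -2 + (-117084 - 6413669539/2399387628)/3 = -2 + (1/3)*(-280936314706291/2399387628) = -2 - 280936314706291/7198162884 = -280950711032059/7198162884 ≈ -39031.)
v + D(-81 - 1*286) = -280950711032059/7198162884 + (-81 - 1*286) = -280950711032059/7198162884 + (-81 - 286) = -280950711032059/7198162884 - 367 = -283592436810487/7198162884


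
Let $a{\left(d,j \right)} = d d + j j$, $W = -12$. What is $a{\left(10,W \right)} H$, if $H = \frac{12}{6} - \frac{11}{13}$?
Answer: $\frac{3660}{13} \approx 281.54$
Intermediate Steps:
$a{\left(d,j \right)} = d^{2} + j^{2}$
$H = \frac{15}{13}$ ($H = 12 \cdot \frac{1}{6} - \frac{11}{13} = 2 - \frac{11}{13} = \frac{15}{13} \approx 1.1538$)
$a{\left(10,W \right)} H = \left(10^{2} + \left(-12\right)^{2}\right) \frac{15}{13} = \left(100 + 144\right) \frac{15}{13} = 244 \cdot \frac{15}{13} = \frac{3660}{13}$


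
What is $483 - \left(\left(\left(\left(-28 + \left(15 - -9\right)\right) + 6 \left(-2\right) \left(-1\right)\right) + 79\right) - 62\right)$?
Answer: $458$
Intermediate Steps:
$483 - \left(\left(\left(\left(-28 + \left(15 - -9\right)\right) + 6 \left(-2\right) \left(-1\right)\right) + 79\right) - 62\right) = 483 - \left(\left(\left(\left(-28 + \left(15 + 9\right)\right) - -12\right) + 79\right) - 62\right) = 483 - \left(\left(\left(\left(-28 + 24\right) + 12\right) + 79\right) - 62\right) = 483 - \left(\left(\left(-4 + 12\right) + 79\right) - 62\right) = 483 - \left(\left(8 + 79\right) - 62\right) = 483 - \left(87 - 62\right) = 483 - 25 = 458$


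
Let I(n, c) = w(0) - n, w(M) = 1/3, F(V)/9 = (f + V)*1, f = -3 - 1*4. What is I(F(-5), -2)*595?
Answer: 193375/3 ≈ 64458.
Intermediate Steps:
f = -7 (f = -3 - 4 = -7)
F(V) = -63 + 9*V (F(V) = 9*((-7 + V)*1) = 9*(-7 + V) = -63 + 9*V)
w(M) = ⅓
I(n, c) = ⅓ - n
I(F(-5), -2)*595 = (⅓ - (-63 + 9*(-5)))*595 = (⅓ - (-63 - 45))*595 = (⅓ - 1*(-108))*595 = (⅓ + 108)*595 = (325/3)*595 = 193375/3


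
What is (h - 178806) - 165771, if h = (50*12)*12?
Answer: -337377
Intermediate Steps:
h = 7200 (h = 600*12 = 7200)
(h - 178806) - 165771 = (7200 - 178806) - 165771 = -171606 - 165771 = -337377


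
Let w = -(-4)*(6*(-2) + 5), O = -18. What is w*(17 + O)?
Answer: 28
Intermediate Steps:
w = -28 (w = -(-4)*(-12 + 5) = -(-4)*(-7) = -1*28 = -28)
w*(17 + O) = -28*(17 - 18) = -28*(-1) = 28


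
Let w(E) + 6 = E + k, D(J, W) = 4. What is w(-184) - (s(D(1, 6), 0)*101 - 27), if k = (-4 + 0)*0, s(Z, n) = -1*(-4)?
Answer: -567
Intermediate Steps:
s(Z, n) = 4
k = 0 (k = -4*0 = 0)
w(E) = -6 + E (w(E) = -6 + (E + 0) = -6 + E)
w(-184) - (s(D(1, 6), 0)*101 - 27) = (-6 - 184) - (4*101 - 27) = -190 - (404 - 27) = -190 - 1*377 = -190 - 377 = -567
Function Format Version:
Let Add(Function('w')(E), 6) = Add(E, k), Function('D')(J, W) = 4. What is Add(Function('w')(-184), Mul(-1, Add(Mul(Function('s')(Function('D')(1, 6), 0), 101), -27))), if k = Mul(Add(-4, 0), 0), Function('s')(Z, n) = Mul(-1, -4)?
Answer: -567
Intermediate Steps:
Function('s')(Z, n) = 4
k = 0 (k = Mul(-4, 0) = 0)
Function('w')(E) = Add(-6, E) (Function('w')(E) = Add(-6, Add(E, 0)) = Add(-6, E))
Add(Function('w')(-184), Mul(-1, Add(Mul(Function('s')(Function('D')(1, 6), 0), 101), -27))) = Add(Add(-6, -184), Mul(-1, Add(Mul(4, 101), -27))) = Add(-190, Mul(-1, Add(404, -27))) = Add(-190, Mul(-1, 377)) = Add(-190, -377) = -567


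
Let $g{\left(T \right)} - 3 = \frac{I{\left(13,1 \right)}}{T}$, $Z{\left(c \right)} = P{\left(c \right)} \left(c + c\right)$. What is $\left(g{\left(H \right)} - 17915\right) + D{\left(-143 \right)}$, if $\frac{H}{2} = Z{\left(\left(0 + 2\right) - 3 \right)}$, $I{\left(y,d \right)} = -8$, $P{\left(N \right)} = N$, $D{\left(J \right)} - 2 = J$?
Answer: $-18055$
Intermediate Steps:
$D{\left(J \right)} = 2 + J$
$Z{\left(c \right)} = 2 c^{2}$ ($Z{\left(c \right)} = c \left(c + c\right) = c 2 c = 2 c^{2}$)
$H = 4$ ($H = 2 \cdot 2 \left(\left(0 + 2\right) - 3\right)^{2} = 2 \cdot 2 \left(2 - 3\right)^{2} = 2 \cdot 2 \left(-1\right)^{2} = 2 \cdot 2 \cdot 1 = 2 \cdot 2 = 4$)
$g{\left(T \right)} = 3 - \frac{8}{T}$
$\left(g{\left(H \right)} - 17915\right) + D{\left(-143 \right)} = \left(\left(3 - \frac{8}{4}\right) - 17915\right) + \left(2 - 143\right) = \left(\left(3 - 2\right) - 17915\right) - 141 = \left(1 - 17915\right) - 141 = -17914 - 141 = -18055$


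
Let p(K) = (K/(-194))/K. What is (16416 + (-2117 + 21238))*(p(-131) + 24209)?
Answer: 166901119665/194 ≈ 8.6031e+8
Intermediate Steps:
p(K) = -1/194 (p(K) = (K*(-1/194))/K = (-K/194)/K = -1/194)
(16416 + (-2117 + 21238))*(p(-131) + 24209) = (16416 + (-2117 + 21238))*(-1/194 + 24209) = (16416 + 19121)*(4696545/194) = 35537*(4696545/194) = 166901119665/194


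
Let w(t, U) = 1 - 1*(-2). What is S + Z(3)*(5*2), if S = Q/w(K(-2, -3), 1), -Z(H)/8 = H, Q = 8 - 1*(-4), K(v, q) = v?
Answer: -236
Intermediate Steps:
w(t, U) = 3 (w(t, U) = 1 + 2 = 3)
Q = 12 (Q = 8 + 4 = 12)
Z(H) = -8*H
S = 4 (S = 12/3 = 12*(⅓) = 4)
S + Z(3)*(5*2) = 4 + (-8*3)*(5*2) = 4 - 24*10 = 4 - 240 = -236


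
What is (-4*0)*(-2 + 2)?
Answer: 0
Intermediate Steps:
(-4*0)*(-2 + 2) = 0*0 = 0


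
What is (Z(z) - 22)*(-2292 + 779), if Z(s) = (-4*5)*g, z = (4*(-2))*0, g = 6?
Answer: 214846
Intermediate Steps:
z = 0 (z = -8*0 = 0)
Z(s) = -120 (Z(s) = -4*5*6 = -20*6 = -120)
(Z(z) - 22)*(-2292 + 779) = (-120 - 22)*(-2292 + 779) = -142*(-1513) = 214846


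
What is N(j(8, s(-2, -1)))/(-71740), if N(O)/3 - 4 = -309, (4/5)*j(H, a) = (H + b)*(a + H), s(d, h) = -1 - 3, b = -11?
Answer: 183/14348 ≈ 0.012754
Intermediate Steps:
s(d, h) = -4
j(H, a) = 5*(-11 + H)*(H + a)/4 (j(H, a) = 5*((H - 11)*(a + H))/4 = 5*((-11 + H)*(H + a))/4 = 5*(-11 + H)*(H + a)/4)
N(O) = -915 (N(O) = 12 + 3*(-309) = 12 - 927 = -915)
N(j(8, s(-2, -1)))/(-71740) = -915/(-71740) = -915*(-1/71740) = 183/14348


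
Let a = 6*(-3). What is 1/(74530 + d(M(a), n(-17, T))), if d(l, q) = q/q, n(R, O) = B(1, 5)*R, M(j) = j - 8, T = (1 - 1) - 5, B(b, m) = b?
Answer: 1/74531 ≈ 1.3417e-5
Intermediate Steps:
a = -18
T = -5 (T = 0 - 5 = -5)
M(j) = -8 + j
n(R, O) = R (n(R, O) = 1*R = R)
d(l, q) = 1
1/(74530 + d(M(a), n(-17, T))) = 1/(74530 + 1) = 1/74531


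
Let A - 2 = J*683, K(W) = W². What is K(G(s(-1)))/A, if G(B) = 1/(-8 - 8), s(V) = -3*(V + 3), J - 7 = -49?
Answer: -1/7343104 ≈ -1.3618e-7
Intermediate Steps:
J = -42 (J = 7 - 49 = -42)
s(V) = -9 - 3*V (s(V) = -3*(3 + V) = -9 - 3*V)
G(B) = -1/16 (G(B) = 1/(-16) = -1/16)
A = -28684 (A = 2 - 42*683 = 2 - 28686 = -28684)
K(G(s(-1)))/A = (-1/16)²/(-28684) = (1/256)*(-1/28684) = -1/7343104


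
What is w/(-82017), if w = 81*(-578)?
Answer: 5202/9113 ≈ 0.57083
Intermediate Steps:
w = -46818
w/(-82017) = -46818/(-82017) = -46818*(-1/82017) = 5202/9113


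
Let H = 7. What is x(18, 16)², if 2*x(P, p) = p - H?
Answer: 81/4 ≈ 20.250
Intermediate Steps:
x(P, p) = -7/2 + p/2 (x(P, p) = (p - 1*7)/2 = (p - 7)/2 = (-7 + p)/2 = -7/2 + p/2)
x(18, 16)² = (-7/2 + (½)*16)² = (-7/2 + 8)² = (9/2)² = 81/4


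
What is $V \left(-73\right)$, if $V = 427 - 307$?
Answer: $-8760$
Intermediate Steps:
$V = 120$ ($V = 427 - 307 = 120$)
$V \left(-73\right) = 120 \left(-73\right) = -8760$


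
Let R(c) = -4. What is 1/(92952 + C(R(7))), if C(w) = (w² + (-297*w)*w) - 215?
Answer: 1/88001 ≈ 1.1364e-5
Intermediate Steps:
C(w) = -215 - 296*w² (C(w) = (w² - 297*w²) - 215 = -296*w² - 215 = -215 - 296*w²)
1/(92952 + C(R(7))) = 1/(92952 + (-215 - 296*(-4)²)) = 1/(92952 + (-215 - 296*16)) = 1/(92952 + (-215 - 4736)) = 1/(92952 - 4951) = 1/88001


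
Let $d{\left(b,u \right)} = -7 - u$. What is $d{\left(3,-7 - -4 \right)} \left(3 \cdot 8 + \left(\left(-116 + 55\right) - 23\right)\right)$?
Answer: $240$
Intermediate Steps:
$d{\left(3,-7 - -4 \right)} \left(3 \cdot 8 + \left(\left(-116 + 55\right) - 23\right)\right) = \left(-7 - \left(-7 - -4\right)\right) \left(3 \cdot 8 + \left(\left(-116 + 55\right) - 23\right)\right) = \left(-7 - \left(-7 + 4\right)\right) \left(24 - 84\right) = \left(-7 - -3\right) \left(24 - 84\right) = \left(-7 + 3\right) \left(-60\right) = \left(-4\right) \left(-60\right) = 240$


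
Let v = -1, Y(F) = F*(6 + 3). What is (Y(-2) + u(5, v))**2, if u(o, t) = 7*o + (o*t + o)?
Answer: 289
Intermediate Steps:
Y(F) = 9*F (Y(F) = F*9 = 9*F)
u(o, t) = 8*o + o*t (u(o, t) = 7*o + (o + o*t) = 8*o + o*t)
(Y(-2) + u(5, v))**2 = (9*(-2) + 5*(8 - 1))**2 = (-18 + 5*7)**2 = (-18 + 35)**2 = 17**2 = 289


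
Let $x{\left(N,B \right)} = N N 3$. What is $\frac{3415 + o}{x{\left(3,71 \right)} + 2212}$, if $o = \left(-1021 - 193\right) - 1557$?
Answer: $\frac{644}{2239} \approx 0.28763$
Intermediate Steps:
$o = -2771$ ($o = -1214 - 1557 = -2771$)
$x{\left(N,B \right)} = 3 N^{2}$ ($x{\left(N,B \right)} = N^{2} \cdot 3 = 3 N^{2}$)
$\frac{3415 + o}{x{\left(3,71 \right)} + 2212} = \frac{3415 - 2771}{3 \cdot 3^{2} + 2212} = \frac{644}{3 \cdot 9 + 2212} = \frac{644}{27 + 2212} = \frac{644}{2239}$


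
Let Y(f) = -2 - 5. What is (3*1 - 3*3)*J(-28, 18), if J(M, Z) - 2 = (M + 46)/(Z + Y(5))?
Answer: -240/11 ≈ -21.818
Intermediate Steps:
Y(f) = -7
J(M, Z) = 2 + (46 + M)/(-7 + Z) (J(M, Z) = 2 + (M + 46)/(Z - 7) = 2 + (46 + M)/(-7 + Z))
(3*1 - 3*3)*J(-28, 18) = (3*1 - 3*3)*((32 - 28 + 2*18)/(-7 + 18)) = (3 - 9)*((32 - 28 + 36)/11) = -6*40/11 = -240/11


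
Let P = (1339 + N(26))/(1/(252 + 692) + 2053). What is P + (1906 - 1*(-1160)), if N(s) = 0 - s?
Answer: 5943248650/1938033 ≈ 3066.6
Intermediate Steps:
N(s) = -s
P = 1239472/1938033 (P = (1339 - 1*26)/(1/(252 + 692) + 2053) = (1339 - 26)/(1/944 + 2053) = 1313/(1/944 + 2053) = 1313/(1938033/944) = 1313*(944/1938033) = 1239472/1938033 ≈ 0.63955)
P + (1906 - 1*(-1160)) = 1239472/1938033 + (1906 - 1*(-1160)) = 1239472/1938033 + (1906 + 1160) = 1239472/1938033 + 3066 = 5943248650/1938033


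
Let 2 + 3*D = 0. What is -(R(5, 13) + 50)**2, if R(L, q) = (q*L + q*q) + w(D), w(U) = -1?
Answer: -80089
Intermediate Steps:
D = -2/3 (D = -2/3 + (1/3)*0 = -2/3 + 0 = -2/3 ≈ -0.66667)
R(L, q) = -1 + q**2 + L*q (R(L, q) = (q*L + q*q) - 1 = (L*q + q**2) - 1 = (q**2 + L*q) - 1 = -1 + q**2 + L*q)
-(R(5, 13) + 50)**2 = -((-1 + 13**2 + 5*13) + 50)**2 = -((-1 + 169 + 65) + 50)**2 = -(233 + 50)**2 = -1*283**2 = -1*80089 = -80089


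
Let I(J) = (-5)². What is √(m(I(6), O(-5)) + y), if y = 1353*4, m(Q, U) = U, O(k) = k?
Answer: √5407 ≈ 73.532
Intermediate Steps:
I(J) = 25
y = 5412
√(m(I(6), O(-5)) + y) = √(-5 + 5412) = √5407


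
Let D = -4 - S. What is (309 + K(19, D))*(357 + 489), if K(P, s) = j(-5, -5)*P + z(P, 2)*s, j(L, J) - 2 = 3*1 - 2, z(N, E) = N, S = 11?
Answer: 68526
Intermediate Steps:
D = -15 (D = -4 - 1*11 = -4 - 11 = -15)
j(L, J) = 3 (j(L, J) = 2 + (3*1 - 2) = 2 + (3 - 2) = 2 + 1 = 3)
K(P, s) = 3*P + P*s
(309 + K(19, D))*(357 + 489) = (309 + 19*(3 - 15))*(357 + 489) = (309 + 19*(-12))*846 = (309 - 228)*846 = 81*846 = 68526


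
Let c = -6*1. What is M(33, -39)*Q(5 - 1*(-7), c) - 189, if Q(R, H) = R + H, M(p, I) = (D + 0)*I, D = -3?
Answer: 513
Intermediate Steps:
M(p, I) = -3*I (M(p, I) = (-3 + 0)*I = -3*I)
c = -6
Q(R, H) = H + R
M(33, -39)*Q(5 - 1*(-7), c) - 189 = (-3*(-39))*(-6 + (5 - 1*(-7))) - 189 = 117*(-6 + (5 + 7)) - 189 = 117*(-6 + 12) - 189 = 117*6 - 189 = 702 - 189 = 513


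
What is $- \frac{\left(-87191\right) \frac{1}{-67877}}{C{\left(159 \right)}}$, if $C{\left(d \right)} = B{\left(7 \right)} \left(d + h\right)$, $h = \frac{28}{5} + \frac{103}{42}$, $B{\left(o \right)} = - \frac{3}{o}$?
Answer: $\frac{42723590}{2381193037} \approx 0.017942$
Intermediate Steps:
$h = \frac{1691}{210}$ ($h = 28 \cdot \frac{1}{5} + 103 \cdot \frac{1}{42} = \frac{28}{5} + \frac{103}{42} = \frac{1691}{210} \approx 8.0524$)
$C{\left(d \right)} = - \frac{1691}{490} - \frac{3 d}{7}$ ($C{\left(d \right)} = - \frac{3}{7} \left(d + \frac{1691}{210}\right) = \left(-3\right) \frac{1}{7} \left(\frac{1691}{210} + d\right) = - \frac{3 \left(\frac{1691}{210} + d\right)}{7} = - \frac{1691}{490} - \frac{3 d}{7}$)
$- \frac{\left(-87191\right) \frac{1}{-67877}}{C{\left(159 \right)}} = - \frac{\left(-87191\right) \frac{1}{-67877}}{- \frac{1691}{490} - \frac{477}{7}} = - \frac{\left(-87191\right) \left(- \frac{1}{67877}\right)}{- \frac{1691}{490} - \frac{477}{7}} = - \frac{87191}{67877 \left(- \frac{35081}{490}\right)} = - \frac{87191 \left(-490\right)}{67877 \cdot 35081} = \left(-1\right) \left(- \frac{42723590}{2381193037}\right) = \frac{42723590}{2381193037}$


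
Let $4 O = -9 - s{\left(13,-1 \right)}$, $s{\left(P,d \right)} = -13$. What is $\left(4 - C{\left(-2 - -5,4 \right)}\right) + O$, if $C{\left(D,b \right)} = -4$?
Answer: $9$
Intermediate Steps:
$O = 1$ ($O = \frac{-9 - -13}{4} = \frac{-9 + 13}{4} = \frac{1}{4} \cdot 4 = 1$)
$\left(4 - C{\left(-2 - -5,4 \right)}\right) + O = \left(4 - -4\right) + 1 = \left(4 + 4\right) + 1 = 8 + 1 = 9$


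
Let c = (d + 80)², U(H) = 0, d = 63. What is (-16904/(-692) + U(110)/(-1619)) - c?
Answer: -3533451/173 ≈ -20425.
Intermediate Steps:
c = 20449 (c = (63 + 80)² = 143² = 20449)
(-16904/(-692) + U(110)/(-1619)) - c = (-16904/(-692) + 0/(-1619)) - 1*20449 = (-16904*(-1/692) + 0*(-1/1619)) - 20449 = (4226/173 + 0) - 20449 = 4226/173 - 20449 = -3533451/173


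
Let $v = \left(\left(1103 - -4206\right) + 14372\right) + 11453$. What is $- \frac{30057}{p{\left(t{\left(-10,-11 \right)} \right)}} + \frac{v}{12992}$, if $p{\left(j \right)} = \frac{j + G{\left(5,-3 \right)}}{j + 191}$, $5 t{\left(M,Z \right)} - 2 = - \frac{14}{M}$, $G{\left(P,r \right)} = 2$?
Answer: $- \frac{935638260435}{435232} \approx -2.1497 \cdot 10^{6}$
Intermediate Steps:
$t{\left(M,Z \right)} = \frac{2}{5} - \frac{14}{5 M}$ ($t{\left(M,Z \right)} = \frac{2}{5} + \frac{\left(-14\right) \frac{1}{M}}{5} = \frac{2}{5} - \frac{14}{5 M}$)
$p{\left(j \right)} = \frac{2 + j}{191 + j}$ ($p{\left(j \right)} = \frac{j + 2}{j + 191} = \frac{2 + j}{191 + j}$)
$v = 31134$ ($v = \left(\left(1103 + 4206\right) + 14372\right) + 11453 = \left(5309 + 14372\right) + 11453 = 19681 + 11453 = 31134$)
$- \frac{30057}{p{\left(t{\left(-10,-11 \right)} \right)}} + \frac{v}{12992} = - \frac{30057}{\frac{1}{191 + \frac{2 \left(-7 - 10\right)}{5 \left(-10\right)}} \left(2 + \frac{2 \left(-7 - 10\right)}{5 \left(-10\right)}\right)} + \frac{31134}{12992} = - \frac{30057}{\frac{1}{191 + \frac{2}{5} \left(- \frac{1}{10}\right) \left(-17\right)} \left(2 + \frac{2}{5} \left(- \frac{1}{10}\right) \left(-17\right)\right)} + 31134 \cdot \frac{1}{12992} = - \frac{30057}{\frac{1}{191 + \frac{17}{25}} \left(2 + \frac{17}{25}\right)} + \frac{15567}{6496} = - \frac{30057}{\frac{1}{\frac{4792}{25}} \cdot \frac{67}{25}} + \frac{15567}{6496} = - \frac{30057}{\frac{25}{4792} \cdot \frac{67}{25}} + \frac{15567}{6496} = - \frac{30057}{\frac{67}{4792}} + \frac{15567}{6496} = \left(-30057\right) \frac{4792}{67} + \frac{15567}{6496} = - \frac{144033144}{67} + \frac{15567}{6496} = - \frac{935638260435}{435232}$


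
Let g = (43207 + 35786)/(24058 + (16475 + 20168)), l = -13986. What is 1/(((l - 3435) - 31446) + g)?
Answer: -60701/2966196774 ≈ -2.0464e-5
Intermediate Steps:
g = 78993/60701 (g = 78993/(24058 + 36643) = 78993/60701 ≈ 1.3013)
1/(((l - 3435) - 31446) + g) = 1/(((-13986 - 3435) - 31446) + 78993/60701) = 1/((-17421 - 31446) + 78993/60701) = 1/(-48867 + 78993/60701) = 1/(-2966196774/60701) = -60701/2966196774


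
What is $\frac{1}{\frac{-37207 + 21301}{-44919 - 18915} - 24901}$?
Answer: $- \frac{10639}{264919088} \approx -4.0159 \cdot 10^{-5}$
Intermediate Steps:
$\frac{1}{\frac{-37207 + 21301}{-44919 - 18915} - 24901} = \frac{1}{- \frac{15906}{-63834} - 24901} = \frac{1}{\left(-15906\right) \left(- \frac{1}{63834}\right) - 24901} = \frac{1}{\frac{2651}{10639} - 24901} = \frac{1}{- \frac{264919088}{10639}} = - \frac{10639}{264919088}$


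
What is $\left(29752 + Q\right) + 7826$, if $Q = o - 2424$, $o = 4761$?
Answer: $39915$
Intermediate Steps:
$Q = 2337$ ($Q = 4761 - 2424 = 2337$)
$\left(29752 + Q\right) + 7826 = \left(29752 + 2337\right) + 7826 = 32089 + 7826 = 39915$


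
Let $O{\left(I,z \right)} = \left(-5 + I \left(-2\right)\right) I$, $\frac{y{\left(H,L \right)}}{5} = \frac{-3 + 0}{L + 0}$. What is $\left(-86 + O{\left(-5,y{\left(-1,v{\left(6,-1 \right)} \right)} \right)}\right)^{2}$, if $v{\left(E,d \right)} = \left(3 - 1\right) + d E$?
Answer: $12321$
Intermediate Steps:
$v{\left(E,d \right)} = 2 + E d$
$y{\left(H,L \right)} = - \frac{15}{L}$ ($y{\left(H,L \right)} = 5 \frac{-3 + 0}{L + 0} = 5 \left(- \frac{3}{L}\right) = - \frac{15}{L}$)
$O{\left(I,z \right)} = I \left(-5 - 2 I\right)$ ($O{\left(I,z \right)} = \left(-5 - 2 I\right) I = I \left(-5 - 2 I\right)$)
$\left(-86 + O{\left(-5,y{\left(-1,v{\left(6,-1 \right)} \right)} \right)}\right)^{2} = \left(-86 - - 5 \left(5 + 2 \left(-5\right)\right)\right)^{2} = \left(-86 - - 5 \left(5 - 10\right)\right)^{2} = \left(-86 - \left(-5\right) \left(-5\right)\right)^{2} = \left(-86 - 25\right)^{2} = \left(-111\right)^{2} = 12321$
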